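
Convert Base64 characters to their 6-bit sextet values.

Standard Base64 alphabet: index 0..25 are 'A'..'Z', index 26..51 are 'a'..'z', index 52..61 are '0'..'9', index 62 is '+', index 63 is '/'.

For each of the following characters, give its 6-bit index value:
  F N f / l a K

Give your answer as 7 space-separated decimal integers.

Answer: 5 13 31 63 37 26 10

Derivation:
'F': A..Z range, ord('F') − ord('A') = 5
'N': A..Z range, ord('N') − ord('A') = 13
'f': a..z range, 26 + ord('f') − ord('a') = 31
'/': index 63
'l': a..z range, 26 + ord('l') − ord('a') = 37
'a': a..z range, 26 + ord('a') − ord('a') = 26
'K': A..Z range, ord('K') − ord('A') = 10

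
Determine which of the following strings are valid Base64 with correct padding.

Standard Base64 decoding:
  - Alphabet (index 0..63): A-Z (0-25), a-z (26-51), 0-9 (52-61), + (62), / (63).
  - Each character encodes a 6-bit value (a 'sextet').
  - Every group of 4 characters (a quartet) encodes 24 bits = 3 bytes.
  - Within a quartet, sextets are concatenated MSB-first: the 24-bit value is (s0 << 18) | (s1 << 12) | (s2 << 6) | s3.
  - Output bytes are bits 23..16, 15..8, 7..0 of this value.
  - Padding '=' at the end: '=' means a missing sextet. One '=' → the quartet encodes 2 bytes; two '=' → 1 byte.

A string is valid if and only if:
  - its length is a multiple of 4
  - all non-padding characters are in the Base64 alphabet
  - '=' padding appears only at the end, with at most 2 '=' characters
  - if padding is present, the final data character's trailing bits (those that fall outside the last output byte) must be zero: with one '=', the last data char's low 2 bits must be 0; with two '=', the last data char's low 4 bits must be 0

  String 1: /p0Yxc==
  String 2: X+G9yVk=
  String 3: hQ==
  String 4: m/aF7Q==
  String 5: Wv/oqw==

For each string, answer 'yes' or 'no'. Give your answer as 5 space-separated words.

String 1: '/p0Yxc==' → invalid (bad trailing bits)
String 2: 'X+G9yVk=' → valid
String 3: 'hQ==' → valid
String 4: 'm/aF7Q==' → valid
String 5: 'Wv/oqw==' → valid

Answer: no yes yes yes yes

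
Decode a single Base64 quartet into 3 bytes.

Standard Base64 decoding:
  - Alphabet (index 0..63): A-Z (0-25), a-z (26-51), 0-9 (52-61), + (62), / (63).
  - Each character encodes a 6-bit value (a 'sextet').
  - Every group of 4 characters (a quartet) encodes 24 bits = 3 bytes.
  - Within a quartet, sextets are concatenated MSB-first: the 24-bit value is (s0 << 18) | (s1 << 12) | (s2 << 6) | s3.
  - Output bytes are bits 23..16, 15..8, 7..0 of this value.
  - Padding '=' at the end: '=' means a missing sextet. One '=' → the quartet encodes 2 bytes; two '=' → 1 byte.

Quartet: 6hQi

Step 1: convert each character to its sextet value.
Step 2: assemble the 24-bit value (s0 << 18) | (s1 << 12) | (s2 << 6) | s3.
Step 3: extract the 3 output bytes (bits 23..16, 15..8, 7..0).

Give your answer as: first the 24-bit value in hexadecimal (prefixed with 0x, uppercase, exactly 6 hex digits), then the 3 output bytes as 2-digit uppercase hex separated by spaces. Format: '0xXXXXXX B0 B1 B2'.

Sextets: 6=58, h=33, Q=16, i=34
24-bit: (58<<18) | (33<<12) | (16<<6) | 34
      = 0xE80000 | 0x021000 | 0x000400 | 0x000022
      = 0xEA1422
Bytes: (v>>16)&0xFF=EA, (v>>8)&0xFF=14, v&0xFF=22

Answer: 0xEA1422 EA 14 22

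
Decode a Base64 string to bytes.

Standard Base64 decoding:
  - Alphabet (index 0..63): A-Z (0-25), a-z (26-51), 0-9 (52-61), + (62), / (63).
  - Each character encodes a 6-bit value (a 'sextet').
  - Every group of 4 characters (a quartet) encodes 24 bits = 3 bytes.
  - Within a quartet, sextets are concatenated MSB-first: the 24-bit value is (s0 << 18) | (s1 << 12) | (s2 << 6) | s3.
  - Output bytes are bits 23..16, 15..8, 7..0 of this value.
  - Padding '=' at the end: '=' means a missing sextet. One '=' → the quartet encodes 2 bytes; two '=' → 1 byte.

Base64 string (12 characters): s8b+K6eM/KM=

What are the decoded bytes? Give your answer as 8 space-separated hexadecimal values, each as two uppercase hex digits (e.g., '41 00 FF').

After char 0 ('s'=44): chars_in_quartet=1 acc=0x2C bytes_emitted=0
After char 1 ('8'=60): chars_in_quartet=2 acc=0xB3C bytes_emitted=0
After char 2 ('b'=27): chars_in_quartet=3 acc=0x2CF1B bytes_emitted=0
After char 3 ('+'=62): chars_in_quartet=4 acc=0xB3C6FE -> emit B3 C6 FE, reset; bytes_emitted=3
After char 4 ('K'=10): chars_in_quartet=1 acc=0xA bytes_emitted=3
After char 5 ('6'=58): chars_in_quartet=2 acc=0x2BA bytes_emitted=3
After char 6 ('e'=30): chars_in_quartet=3 acc=0xAE9E bytes_emitted=3
After char 7 ('M'=12): chars_in_quartet=4 acc=0x2BA78C -> emit 2B A7 8C, reset; bytes_emitted=6
After char 8 ('/'=63): chars_in_quartet=1 acc=0x3F bytes_emitted=6
After char 9 ('K'=10): chars_in_quartet=2 acc=0xFCA bytes_emitted=6
After char 10 ('M'=12): chars_in_quartet=3 acc=0x3F28C bytes_emitted=6
Padding '=': partial quartet acc=0x3F28C -> emit FC A3; bytes_emitted=8

Answer: B3 C6 FE 2B A7 8C FC A3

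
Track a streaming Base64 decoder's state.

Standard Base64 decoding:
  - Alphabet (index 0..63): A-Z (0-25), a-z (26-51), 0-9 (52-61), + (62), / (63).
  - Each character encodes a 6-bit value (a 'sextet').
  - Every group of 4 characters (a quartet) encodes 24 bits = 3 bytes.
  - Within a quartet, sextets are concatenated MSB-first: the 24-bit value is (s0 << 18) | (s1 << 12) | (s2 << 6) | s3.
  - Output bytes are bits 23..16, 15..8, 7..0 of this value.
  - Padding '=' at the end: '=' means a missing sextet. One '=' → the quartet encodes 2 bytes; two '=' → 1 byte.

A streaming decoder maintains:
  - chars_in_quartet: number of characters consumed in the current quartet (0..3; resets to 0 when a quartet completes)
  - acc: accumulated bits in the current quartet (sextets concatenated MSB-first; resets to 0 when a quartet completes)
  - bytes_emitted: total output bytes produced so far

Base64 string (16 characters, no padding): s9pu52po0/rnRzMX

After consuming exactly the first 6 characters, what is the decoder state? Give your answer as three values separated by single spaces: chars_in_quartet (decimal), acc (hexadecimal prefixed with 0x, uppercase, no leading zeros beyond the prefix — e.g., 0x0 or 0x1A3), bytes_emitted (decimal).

After char 0 ('s'=44): chars_in_quartet=1 acc=0x2C bytes_emitted=0
After char 1 ('9'=61): chars_in_quartet=2 acc=0xB3D bytes_emitted=0
After char 2 ('p'=41): chars_in_quartet=3 acc=0x2CF69 bytes_emitted=0
After char 3 ('u'=46): chars_in_quartet=4 acc=0xB3DA6E -> emit B3 DA 6E, reset; bytes_emitted=3
After char 4 ('5'=57): chars_in_quartet=1 acc=0x39 bytes_emitted=3
After char 5 ('2'=54): chars_in_quartet=2 acc=0xE76 bytes_emitted=3

Answer: 2 0xE76 3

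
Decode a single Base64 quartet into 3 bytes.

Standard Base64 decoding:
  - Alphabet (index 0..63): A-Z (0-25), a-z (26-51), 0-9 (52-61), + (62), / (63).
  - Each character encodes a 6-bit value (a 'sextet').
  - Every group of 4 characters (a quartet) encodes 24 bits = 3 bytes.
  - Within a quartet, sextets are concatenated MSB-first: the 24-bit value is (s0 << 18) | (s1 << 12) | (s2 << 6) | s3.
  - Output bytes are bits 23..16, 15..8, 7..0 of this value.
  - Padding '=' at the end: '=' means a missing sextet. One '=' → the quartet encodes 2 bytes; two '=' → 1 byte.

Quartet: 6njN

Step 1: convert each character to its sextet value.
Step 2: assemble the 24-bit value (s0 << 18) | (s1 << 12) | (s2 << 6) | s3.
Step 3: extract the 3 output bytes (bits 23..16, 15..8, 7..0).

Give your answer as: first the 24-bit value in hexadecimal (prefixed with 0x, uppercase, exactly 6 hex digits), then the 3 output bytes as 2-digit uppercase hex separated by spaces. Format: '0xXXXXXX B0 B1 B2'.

Sextets: 6=58, n=39, j=35, N=13
24-bit: (58<<18) | (39<<12) | (35<<6) | 13
      = 0xE80000 | 0x027000 | 0x0008C0 | 0x00000D
      = 0xEA78CD
Bytes: (v>>16)&0xFF=EA, (v>>8)&0xFF=78, v&0xFF=CD

Answer: 0xEA78CD EA 78 CD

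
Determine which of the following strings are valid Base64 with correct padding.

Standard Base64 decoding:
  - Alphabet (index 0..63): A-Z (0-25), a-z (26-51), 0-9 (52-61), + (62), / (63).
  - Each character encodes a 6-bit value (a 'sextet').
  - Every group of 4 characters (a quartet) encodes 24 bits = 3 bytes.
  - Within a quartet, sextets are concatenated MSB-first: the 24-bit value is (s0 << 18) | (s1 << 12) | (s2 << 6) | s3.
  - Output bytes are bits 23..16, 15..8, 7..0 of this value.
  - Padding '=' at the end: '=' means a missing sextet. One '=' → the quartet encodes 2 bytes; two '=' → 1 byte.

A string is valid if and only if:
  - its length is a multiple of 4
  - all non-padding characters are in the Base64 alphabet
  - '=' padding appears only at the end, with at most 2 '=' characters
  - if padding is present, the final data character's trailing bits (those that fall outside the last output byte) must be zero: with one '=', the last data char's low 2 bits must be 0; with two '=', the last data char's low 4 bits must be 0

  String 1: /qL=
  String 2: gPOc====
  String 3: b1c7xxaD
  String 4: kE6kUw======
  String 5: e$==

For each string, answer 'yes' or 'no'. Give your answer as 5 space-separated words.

Answer: no no yes no no

Derivation:
String 1: '/qL=' → invalid (bad trailing bits)
String 2: 'gPOc====' → invalid (4 pad chars (max 2))
String 3: 'b1c7xxaD' → valid
String 4: 'kE6kUw======' → invalid (6 pad chars (max 2))
String 5: 'e$==' → invalid (bad char(s): ['$'])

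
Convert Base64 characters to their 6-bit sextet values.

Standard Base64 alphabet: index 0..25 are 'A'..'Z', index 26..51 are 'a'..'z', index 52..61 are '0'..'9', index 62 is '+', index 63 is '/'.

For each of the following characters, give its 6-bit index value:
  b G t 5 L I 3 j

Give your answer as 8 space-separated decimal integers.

'b': a..z range, 26 + ord('b') − ord('a') = 27
'G': A..Z range, ord('G') − ord('A') = 6
't': a..z range, 26 + ord('t') − ord('a') = 45
'5': 0..9 range, 52 + ord('5') − ord('0') = 57
'L': A..Z range, ord('L') − ord('A') = 11
'I': A..Z range, ord('I') − ord('A') = 8
'3': 0..9 range, 52 + ord('3') − ord('0') = 55
'j': a..z range, 26 + ord('j') − ord('a') = 35

Answer: 27 6 45 57 11 8 55 35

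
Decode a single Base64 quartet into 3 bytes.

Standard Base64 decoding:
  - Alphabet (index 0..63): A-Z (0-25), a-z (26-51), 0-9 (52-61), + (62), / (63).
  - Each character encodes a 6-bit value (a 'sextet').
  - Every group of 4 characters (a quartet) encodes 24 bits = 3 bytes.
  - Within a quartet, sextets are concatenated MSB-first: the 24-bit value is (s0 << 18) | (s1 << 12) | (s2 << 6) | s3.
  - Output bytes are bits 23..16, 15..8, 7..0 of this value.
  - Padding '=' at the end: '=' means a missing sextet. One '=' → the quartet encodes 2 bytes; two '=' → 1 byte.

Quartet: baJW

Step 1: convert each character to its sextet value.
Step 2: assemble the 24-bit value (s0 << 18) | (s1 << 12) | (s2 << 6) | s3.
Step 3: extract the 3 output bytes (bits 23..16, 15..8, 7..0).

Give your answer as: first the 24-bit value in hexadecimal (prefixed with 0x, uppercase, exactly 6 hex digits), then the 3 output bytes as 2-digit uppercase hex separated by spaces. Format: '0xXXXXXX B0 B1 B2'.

Sextets: b=27, a=26, J=9, W=22
24-bit: (27<<18) | (26<<12) | (9<<6) | 22
      = 0x6C0000 | 0x01A000 | 0x000240 | 0x000016
      = 0x6DA256
Bytes: (v>>16)&0xFF=6D, (v>>8)&0xFF=A2, v&0xFF=56

Answer: 0x6DA256 6D A2 56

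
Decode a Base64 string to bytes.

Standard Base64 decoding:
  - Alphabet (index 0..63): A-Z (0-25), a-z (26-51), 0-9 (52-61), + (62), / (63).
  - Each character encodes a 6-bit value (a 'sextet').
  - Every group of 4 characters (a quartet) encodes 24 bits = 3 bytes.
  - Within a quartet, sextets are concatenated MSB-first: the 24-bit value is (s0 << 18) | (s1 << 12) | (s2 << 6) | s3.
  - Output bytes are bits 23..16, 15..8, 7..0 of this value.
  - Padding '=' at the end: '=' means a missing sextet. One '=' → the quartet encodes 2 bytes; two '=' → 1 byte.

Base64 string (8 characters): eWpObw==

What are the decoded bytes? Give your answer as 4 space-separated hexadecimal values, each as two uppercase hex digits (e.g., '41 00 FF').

After char 0 ('e'=30): chars_in_quartet=1 acc=0x1E bytes_emitted=0
After char 1 ('W'=22): chars_in_quartet=2 acc=0x796 bytes_emitted=0
After char 2 ('p'=41): chars_in_quartet=3 acc=0x1E5A9 bytes_emitted=0
After char 3 ('O'=14): chars_in_quartet=4 acc=0x796A4E -> emit 79 6A 4E, reset; bytes_emitted=3
After char 4 ('b'=27): chars_in_quartet=1 acc=0x1B bytes_emitted=3
After char 5 ('w'=48): chars_in_quartet=2 acc=0x6F0 bytes_emitted=3
Padding '==': partial quartet acc=0x6F0 -> emit 6F; bytes_emitted=4

Answer: 79 6A 4E 6F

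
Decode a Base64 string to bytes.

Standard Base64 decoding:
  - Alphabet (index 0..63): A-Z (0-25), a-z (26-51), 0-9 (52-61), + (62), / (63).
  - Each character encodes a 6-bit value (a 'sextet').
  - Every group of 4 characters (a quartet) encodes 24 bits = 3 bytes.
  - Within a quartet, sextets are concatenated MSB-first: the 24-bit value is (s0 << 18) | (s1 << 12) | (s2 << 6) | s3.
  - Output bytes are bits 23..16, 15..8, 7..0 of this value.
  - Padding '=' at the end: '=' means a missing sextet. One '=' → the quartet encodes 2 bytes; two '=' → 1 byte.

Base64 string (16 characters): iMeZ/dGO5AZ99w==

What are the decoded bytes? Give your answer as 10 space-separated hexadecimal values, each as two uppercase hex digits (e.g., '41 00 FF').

After char 0 ('i'=34): chars_in_quartet=1 acc=0x22 bytes_emitted=0
After char 1 ('M'=12): chars_in_quartet=2 acc=0x88C bytes_emitted=0
After char 2 ('e'=30): chars_in_quartet=3 acc=0x2231E bytes_emitted=0
After char 3 ('Z'=25): chars_in_quartet=4 acc=0x88C799 -> emit 88 C7 99, reset; bytes_emitted=3
After char 4 ('/'=63): chars_in_quartet=1 acc=0x3F bytes_emitted=3
After char 5 ('d'=29): chars_in_quartet=2 acc=0xFDD bytes_emitted=3
After char 6 ('G'=6): chars_in_quartet=3 acc=0x3F746 bytes_emitted=3
After char 7 ('O'=14): chars_in_quartet=4 acc=0xFDD18E -> emit FD D1 8E, reset; bytes_emitted=6
After char 8 ('5'=57): chars_in_quartet=1 acc=0x39 bytes_emitted=6
After char 9 ('A'=0): chars_in_quartet=2 acc=0xE40 bytes_emitted=6
After char 10 ('Z'=25): chars_in_quartet=3 acc=0x39019 bytes_emitted=6
After char 11 ('9'=61): chars_in_quartet=4 acc=0xE4067D -> emit E4 06 7D, reset; bytes_emitted=9
After char 12 ('9'=61): chars_in_quartet=1 acc=0x3D bytes_emitted=9
After char 13 ('w'=48): chars_in_quartet=2 acc=0xF70 bytes_emitted=9
Padding '==': partial quartet acc=0xF70 -> emit F7; bytes_emitted=10

Answer: 88 C7 99 FD D1 8E E4 06 7D F7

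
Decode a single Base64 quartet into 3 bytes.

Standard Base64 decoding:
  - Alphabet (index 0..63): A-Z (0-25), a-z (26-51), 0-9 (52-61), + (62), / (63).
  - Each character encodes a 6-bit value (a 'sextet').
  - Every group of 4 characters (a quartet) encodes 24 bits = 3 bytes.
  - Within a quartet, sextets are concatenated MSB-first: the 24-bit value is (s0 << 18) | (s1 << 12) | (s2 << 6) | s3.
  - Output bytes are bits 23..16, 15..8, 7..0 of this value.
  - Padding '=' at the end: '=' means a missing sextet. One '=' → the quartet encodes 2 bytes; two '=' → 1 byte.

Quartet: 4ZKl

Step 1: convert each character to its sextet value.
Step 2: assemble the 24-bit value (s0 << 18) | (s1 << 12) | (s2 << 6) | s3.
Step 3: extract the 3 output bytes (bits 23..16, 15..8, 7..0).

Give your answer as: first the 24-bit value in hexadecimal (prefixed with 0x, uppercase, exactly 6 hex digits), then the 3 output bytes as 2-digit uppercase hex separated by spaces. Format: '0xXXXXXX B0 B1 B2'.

Answer: 0xE192A5 E1 92 A5

Derivation:
Sextets: 4=56, Z=25, K=10, l=37
24-bit: (56<<18) | (25<<12) | (10<<6) | 37
      = 0xE00000 | 0x019000 | 0x000280 | 0x000025
      = 0xE192A5
Bytes: (v>>16)&0xFF=E1, (v>>8)&0xFF=92, v&0xFF=A5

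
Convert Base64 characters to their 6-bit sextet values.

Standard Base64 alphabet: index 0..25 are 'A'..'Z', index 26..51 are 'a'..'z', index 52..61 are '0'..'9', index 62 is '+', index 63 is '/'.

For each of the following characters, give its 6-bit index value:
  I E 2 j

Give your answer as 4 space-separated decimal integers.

'I': A..Z range, ord('I') − ord('A') = 8
'E': A..Z range, ord('E') − ord('A') = 4
'2': 0..9 range, 52 + ord('2') − ord('0') = 54
'j': a..z range, 26 + ord('j') − ord('a') = 35

Answer: 8 4 54 35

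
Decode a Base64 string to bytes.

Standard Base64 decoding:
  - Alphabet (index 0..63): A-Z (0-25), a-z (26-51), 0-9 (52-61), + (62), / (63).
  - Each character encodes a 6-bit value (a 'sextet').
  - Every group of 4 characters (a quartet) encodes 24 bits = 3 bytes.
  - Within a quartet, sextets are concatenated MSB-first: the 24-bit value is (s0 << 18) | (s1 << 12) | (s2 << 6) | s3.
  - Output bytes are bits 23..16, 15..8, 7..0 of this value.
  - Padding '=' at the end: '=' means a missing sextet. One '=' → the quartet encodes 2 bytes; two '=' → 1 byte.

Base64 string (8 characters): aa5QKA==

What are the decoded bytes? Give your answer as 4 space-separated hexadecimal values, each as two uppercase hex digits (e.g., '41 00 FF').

After char 0 ('a'=26): chars_in_quartet=1 acc=0x1A bytes_emitted=0
After char 1 ('a'=26): chars_in_quartet=2 acc=0x69A bytes_emitted=0
After char 2 ('5'=57): chars_in_quartet=3 acc=0x1A6B9 bytes_emitted=0
After char 3 ('Q'=16): chars_in_quartet=4 acc=0x69AE50 -> emit 69 AE 50, reset; bytes_emitted=3
After char 4 ('K'=10): chars_in_quartet=1 acc=0xA bytes_emitted=3
After char 5 ('A'=0): chars_in_quartet=2 acc=0x280 bytes_emitted=3
Padding '==': partial quartet acc=0x280 -> emit 28; bytes_emitted=4

Answer: 69 AE 50 28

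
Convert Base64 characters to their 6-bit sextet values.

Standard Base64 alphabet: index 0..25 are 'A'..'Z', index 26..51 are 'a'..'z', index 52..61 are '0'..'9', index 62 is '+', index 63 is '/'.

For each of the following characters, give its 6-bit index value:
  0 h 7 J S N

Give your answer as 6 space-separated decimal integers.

'0': 0..9 range, 52 + ord('0') − ord('0') = 52
'h': a..z range, 26 + ord('h') − ord('a') = 33
'7': 0..9 range, 52 + ord('7') − ord('0') = 59
'J': A..Z range, ord('J') − ord('A') = 9
'S': A..Z range, ord('S') − ord('A') = 18
'N': A..Z range, ord('N') − ord('A') = 13

Answer: 52 33 59 9 18 13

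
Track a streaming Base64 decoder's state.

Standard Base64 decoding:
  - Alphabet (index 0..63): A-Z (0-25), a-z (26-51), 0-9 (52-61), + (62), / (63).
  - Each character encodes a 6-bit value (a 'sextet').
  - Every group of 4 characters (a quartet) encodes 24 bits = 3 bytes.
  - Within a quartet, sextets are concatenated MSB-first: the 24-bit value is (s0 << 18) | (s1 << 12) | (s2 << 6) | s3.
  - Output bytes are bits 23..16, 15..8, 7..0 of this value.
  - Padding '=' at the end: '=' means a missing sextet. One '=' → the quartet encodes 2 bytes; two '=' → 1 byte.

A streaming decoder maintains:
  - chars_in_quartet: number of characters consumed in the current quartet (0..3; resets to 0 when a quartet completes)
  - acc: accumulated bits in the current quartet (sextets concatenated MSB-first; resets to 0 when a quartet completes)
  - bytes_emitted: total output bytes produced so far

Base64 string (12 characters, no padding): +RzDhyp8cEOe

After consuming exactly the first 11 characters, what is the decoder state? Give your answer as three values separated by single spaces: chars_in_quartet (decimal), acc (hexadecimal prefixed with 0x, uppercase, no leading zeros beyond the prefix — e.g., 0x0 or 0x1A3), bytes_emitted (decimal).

Answer: 3 0x1C10E 6

Derivation:
After char 0 ('+'=62): chars_in_quartet=1 acc=0x3E bytes_emitted=0
After char 1 ('R'=17): chars_in_quartet=2 acc=0xF91 bytes_emitted=0
After char 2 ('z'=51): chars_in_quartet=3 acc=0x3E473 bytes_emitted=0
After char 3 ('D'=3): chars_in_quartet=4 acc=0xF91CC3 -> emit F9 1C C3, reset; bytes_emitted=3
After char 4 ('h'=33): chars_in_quartet=1 acc=0x21 bytes_emitted=3
After char 5 ('y'=50): chars_in_quartet=2 acc=0x872 bytes_emitted=3
After char 6 ('p'=41): chars_in_quartet=3 acc=0x21CA9 bytes_emitted=3
After char 7 ('8'=60): chars_in_quartet=4 acc=0x872A7C -> emit 87 2A 7C, reset; bytes_emitted=6
After char 8 ('c'=28): chars_in_quartet=1 acc=0x1C bytes_emitted=6
After char 9 ('E'=4): chars_in_quartet=2 acc=0x704 bytes_emitted=6
After char 10 ('O'=14): chars_in_quartet=3 acc=0x1C10E bytes_emitted=6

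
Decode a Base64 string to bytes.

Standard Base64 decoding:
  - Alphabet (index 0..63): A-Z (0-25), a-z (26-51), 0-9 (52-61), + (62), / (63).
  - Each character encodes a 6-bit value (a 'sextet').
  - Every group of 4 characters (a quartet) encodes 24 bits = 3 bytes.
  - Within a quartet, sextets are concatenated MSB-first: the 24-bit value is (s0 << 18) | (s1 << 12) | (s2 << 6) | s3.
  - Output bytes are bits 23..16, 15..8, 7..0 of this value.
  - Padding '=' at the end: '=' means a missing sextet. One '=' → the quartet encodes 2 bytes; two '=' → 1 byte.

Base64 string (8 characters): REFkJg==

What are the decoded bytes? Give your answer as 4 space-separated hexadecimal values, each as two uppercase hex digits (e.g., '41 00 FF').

Answer: 44 41 64 26

Derivation:
After char 0 ('R'=17): chars_in_quartet=1 acc=0x11 bytes_emitted=0
After char 1 ('E'=4): chars_in_quartet=2 acc=0x444 bytes_emitted=0
After char 2 ('F'=5): chars_in_quartet=3 acc=0x11105 bytes_emitted=0
After char 3 ('k'=36): chars_in_quartet=4 acc=0x444164 -> emit 44 41 64, reset; bytes_emitted=3
After char 4 ('J'=9): chars_in_quartet=1 acc=0x9 bytes_emitted=3
After char 5 ('g'=32): chars_in_quartet=2 acc=0x260 bytes_emitted=3
Padding '==': partial quartet acc=0x260 -> emit 26; bytes_emitted=4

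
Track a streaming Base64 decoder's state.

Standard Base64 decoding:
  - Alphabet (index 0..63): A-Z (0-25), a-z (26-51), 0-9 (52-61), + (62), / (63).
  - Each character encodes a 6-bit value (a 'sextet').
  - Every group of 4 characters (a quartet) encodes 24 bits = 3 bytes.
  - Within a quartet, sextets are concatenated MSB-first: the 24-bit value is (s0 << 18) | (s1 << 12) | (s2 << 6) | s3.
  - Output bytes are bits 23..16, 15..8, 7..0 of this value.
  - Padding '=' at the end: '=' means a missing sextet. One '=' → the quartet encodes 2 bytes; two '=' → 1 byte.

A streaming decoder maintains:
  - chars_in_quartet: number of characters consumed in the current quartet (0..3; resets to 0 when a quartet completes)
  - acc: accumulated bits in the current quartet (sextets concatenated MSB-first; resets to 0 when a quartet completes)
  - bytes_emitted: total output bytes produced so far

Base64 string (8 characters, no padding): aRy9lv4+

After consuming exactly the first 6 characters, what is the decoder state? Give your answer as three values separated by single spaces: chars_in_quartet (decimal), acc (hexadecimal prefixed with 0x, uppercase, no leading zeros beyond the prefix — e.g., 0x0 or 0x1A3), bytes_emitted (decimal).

Answer: 2 0x96F 3

Derivation:
After char 0 ('a'=26): chars_in_quartet=1 acc=0x1A bytes_emitted=0
After char 1 ('R'=17): chars_in_quartet=2 acc=0x691 bytes_emitted=0
After char 2 ('y'=50): chars_in_quartet=3 acc=0x1A472 bytes_emitted=0
After char 3 ('9'=61): chars_in_quartet=4 acc=0x691CBD -> emit 69 1C BD, reset; bytes_emitted=3
After char 4 ('l'=37): chars_in_quartet=1 acc=0x25 bytes_emitted=3
After char 5 ('v'=47): chars_in_quartet=2 acc=0x96F bytes_emitted=3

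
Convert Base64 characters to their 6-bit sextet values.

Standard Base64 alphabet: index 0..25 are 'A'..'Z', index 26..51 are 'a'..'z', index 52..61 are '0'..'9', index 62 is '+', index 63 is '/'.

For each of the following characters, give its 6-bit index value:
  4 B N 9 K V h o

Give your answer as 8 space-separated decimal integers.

'4': 0..9 range, 52 + ord('4') − ord('0') = 56
'B': A..Z range, ord('B') − ord('A') = 1
'N': A..Z range, ord('N') − ord('A') = 13
'9': 0..9 range, 52 + ord('9') − ord('0') = 61
'K': A..Z range, ord('K') − ord('A') = 10
'V': A..Z range, ord('V') − ord('A') = 21
'h': a..z range, 26 + ord('h') − ord('a') = 33
'o': a..z range, 26 + ord('o') − ord('a') = 40

Answer: 56 1 13 61 10 21 33 40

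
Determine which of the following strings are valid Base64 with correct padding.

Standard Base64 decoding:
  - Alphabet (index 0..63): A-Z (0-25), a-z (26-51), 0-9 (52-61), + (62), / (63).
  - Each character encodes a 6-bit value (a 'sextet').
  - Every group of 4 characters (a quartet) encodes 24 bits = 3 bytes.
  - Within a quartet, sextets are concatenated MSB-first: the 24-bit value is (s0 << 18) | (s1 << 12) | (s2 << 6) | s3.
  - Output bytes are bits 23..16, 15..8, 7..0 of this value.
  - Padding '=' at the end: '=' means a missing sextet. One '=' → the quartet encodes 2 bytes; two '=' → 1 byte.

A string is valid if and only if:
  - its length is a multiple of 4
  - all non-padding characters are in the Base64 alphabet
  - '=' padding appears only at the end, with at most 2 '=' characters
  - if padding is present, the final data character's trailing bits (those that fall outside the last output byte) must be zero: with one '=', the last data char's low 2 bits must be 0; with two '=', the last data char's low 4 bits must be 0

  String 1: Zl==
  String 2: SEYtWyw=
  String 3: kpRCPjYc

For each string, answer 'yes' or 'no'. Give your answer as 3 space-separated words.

Answer: no yes yes

Derivation:
String 1: 'Zl==' → invalid (bad trailing bits)
String 2: 'SEYtWyw=' → valid
String 3: 'kpRCPjYc' → valid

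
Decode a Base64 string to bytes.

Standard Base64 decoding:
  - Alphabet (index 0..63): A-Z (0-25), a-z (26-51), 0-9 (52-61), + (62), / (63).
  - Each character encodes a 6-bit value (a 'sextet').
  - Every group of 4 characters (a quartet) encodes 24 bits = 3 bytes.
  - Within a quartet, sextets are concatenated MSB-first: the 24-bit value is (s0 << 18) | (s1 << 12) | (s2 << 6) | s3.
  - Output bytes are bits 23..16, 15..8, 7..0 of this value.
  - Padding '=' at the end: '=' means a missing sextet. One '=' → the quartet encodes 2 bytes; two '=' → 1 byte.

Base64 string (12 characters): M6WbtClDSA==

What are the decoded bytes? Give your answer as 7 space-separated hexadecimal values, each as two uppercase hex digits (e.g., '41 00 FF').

Answer: 33 A5 9B B4 29 43 48

Derivation:
After char 0 ('M'=12): chars_in_quartet=1 acc=0xC bytes_emitted=0
After char 1 ('6'=58): chars_in_quartet=2 acc=0x33A bytes_emitted=0
After char 2 ('W'=22): chars_in_quartet=3 acc=0xCE96 bytes_emitted=0
After char 3 ('b'=27): chars_in_quartet=4 acc=0x33A59B -> emit 33 A5 9B, reset; bytes_emitted=3
After char 4 ('t'=45): chars_in_quartet=1 acc=0x2D bytes_emitted=3
After char 5 ('C'=2): chars_in_quartet=2 acc=0xB42 bytes_emitted=3
After char 6 ('l'=37): chars_in_quartet=3 acc=0x2D0A5 bytes_emitted=3
After char 7 ('D'=3): chars_in_quartet=4 acc=0xB42943 -> emit B4 29 43, reset; bytes_emitted=6
After char 8 ('S'=18): chars_in_quartet=1 acc=0x12 bytes_emitted=6
After char 9 ('A'=0): chars_in_quartet=2 acc=0x480 bytes_emitted=6
Padding '==': partial quartet acc=0x480 -> emit 48; bytes_emitted=7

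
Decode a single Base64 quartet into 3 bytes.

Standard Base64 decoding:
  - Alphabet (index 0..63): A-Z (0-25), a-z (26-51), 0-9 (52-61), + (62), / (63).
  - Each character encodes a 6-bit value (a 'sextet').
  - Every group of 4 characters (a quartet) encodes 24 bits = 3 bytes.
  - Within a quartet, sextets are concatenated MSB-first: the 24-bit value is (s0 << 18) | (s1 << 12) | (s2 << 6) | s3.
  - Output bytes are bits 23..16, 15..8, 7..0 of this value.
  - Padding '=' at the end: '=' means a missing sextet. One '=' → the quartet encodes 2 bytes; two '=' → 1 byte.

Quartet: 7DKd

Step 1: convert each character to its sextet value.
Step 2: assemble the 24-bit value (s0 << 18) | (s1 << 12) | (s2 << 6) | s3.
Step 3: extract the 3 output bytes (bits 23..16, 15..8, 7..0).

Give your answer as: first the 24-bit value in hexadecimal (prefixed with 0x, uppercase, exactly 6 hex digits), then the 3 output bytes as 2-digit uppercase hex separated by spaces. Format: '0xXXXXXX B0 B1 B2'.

Answer: 0xEC329D EC 32 9D

Derivation:
Sextets: 7=59, D=3, K=10, d=29
24-bit: (59<<18) | (3<<12) | (10<<6) | 29
      = 0xEC0000 | 0x003000 | 0x000280 | 0x00001D
      = 0xEC329D
Bytes: (v>>16)&0xFF=EC, (v>>8)&0xFF=32, v&0xFF=9D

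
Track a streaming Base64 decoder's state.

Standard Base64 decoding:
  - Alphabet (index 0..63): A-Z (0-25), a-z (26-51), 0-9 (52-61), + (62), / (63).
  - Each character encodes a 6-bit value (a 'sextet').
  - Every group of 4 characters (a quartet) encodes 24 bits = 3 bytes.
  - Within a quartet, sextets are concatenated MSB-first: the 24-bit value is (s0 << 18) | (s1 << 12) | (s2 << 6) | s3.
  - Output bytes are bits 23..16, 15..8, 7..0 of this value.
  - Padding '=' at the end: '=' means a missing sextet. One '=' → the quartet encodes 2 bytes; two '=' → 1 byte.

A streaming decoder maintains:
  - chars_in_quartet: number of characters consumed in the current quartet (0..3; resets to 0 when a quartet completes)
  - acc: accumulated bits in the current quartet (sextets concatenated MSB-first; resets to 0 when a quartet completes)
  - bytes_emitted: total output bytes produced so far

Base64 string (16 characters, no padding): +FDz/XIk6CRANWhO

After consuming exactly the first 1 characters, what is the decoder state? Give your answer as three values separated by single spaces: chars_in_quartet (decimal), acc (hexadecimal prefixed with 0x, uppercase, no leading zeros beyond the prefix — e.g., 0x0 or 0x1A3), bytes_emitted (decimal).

Answer: 1 0x3E 0

Derivation:
After char 0 ('+'=62): chars_in_quartet=1 acc=0x3E bytes_emitted=0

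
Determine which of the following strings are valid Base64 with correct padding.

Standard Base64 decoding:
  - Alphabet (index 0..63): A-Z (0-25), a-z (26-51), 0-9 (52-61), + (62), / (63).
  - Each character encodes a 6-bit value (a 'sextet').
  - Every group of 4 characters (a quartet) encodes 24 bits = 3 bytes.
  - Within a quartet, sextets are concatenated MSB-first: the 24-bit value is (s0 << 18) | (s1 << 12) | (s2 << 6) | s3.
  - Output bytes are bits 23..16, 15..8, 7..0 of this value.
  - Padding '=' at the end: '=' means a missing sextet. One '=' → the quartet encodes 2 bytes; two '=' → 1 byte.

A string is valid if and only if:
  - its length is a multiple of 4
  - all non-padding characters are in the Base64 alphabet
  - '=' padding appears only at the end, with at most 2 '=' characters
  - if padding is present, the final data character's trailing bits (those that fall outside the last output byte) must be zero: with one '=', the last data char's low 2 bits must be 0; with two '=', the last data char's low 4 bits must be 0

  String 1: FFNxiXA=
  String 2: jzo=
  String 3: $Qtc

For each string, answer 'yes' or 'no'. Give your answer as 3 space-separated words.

String 1: 'FFNxiXA=' → valid
String 2: 'jzo=' → valid
String 3: '$Qtc' → invalid (bad char(s): ['$'])

Answer: yes yes no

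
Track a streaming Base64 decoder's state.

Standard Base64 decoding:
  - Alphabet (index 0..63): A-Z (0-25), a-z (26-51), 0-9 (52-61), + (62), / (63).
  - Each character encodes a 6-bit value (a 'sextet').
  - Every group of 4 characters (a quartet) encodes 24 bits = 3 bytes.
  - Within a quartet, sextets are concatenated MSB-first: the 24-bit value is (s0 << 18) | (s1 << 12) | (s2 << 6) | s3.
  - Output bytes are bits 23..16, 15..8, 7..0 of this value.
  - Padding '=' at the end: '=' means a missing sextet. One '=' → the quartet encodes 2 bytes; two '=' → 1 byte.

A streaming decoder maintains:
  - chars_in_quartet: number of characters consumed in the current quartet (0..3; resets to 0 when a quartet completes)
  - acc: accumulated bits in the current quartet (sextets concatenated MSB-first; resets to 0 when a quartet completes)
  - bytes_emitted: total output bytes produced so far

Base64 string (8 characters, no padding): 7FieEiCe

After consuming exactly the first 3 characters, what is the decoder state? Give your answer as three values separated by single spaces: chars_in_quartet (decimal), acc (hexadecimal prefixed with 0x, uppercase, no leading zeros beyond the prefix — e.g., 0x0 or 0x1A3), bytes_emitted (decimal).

After char 0 ('7'=59): chars_in_quartet=1 acc=0x3B bytes_emitted=0
After char 1 ('F'=5): chars_in_quartet=2 acc=0xEC5 bytes_emitted=0
After char 2 ('i'=34): chars_in_quartet=3 acc=0x3B162 bytes_emitted=0

Answer: 3 0x3B162 0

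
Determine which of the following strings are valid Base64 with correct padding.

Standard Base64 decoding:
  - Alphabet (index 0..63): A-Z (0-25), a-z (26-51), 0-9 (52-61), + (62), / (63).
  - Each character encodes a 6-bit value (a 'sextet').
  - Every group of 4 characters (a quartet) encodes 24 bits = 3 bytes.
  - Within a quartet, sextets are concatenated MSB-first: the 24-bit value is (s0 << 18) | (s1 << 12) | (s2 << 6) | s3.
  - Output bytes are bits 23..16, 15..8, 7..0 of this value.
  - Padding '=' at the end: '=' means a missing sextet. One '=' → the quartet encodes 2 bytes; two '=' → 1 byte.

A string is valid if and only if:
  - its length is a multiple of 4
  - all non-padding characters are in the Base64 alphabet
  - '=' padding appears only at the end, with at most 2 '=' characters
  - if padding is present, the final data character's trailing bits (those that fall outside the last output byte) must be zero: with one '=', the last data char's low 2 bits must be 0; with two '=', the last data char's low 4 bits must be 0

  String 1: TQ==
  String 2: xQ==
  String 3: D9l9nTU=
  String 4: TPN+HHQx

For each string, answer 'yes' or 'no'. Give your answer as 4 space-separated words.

Answer: yes yes yes yes

Derivation:
String 1: 'TQ==' → valid
String 2: 'xQ==' → valid
String 3: 'D9l9nTU=' → valid
String 4: 'TPN+HHQx' → valid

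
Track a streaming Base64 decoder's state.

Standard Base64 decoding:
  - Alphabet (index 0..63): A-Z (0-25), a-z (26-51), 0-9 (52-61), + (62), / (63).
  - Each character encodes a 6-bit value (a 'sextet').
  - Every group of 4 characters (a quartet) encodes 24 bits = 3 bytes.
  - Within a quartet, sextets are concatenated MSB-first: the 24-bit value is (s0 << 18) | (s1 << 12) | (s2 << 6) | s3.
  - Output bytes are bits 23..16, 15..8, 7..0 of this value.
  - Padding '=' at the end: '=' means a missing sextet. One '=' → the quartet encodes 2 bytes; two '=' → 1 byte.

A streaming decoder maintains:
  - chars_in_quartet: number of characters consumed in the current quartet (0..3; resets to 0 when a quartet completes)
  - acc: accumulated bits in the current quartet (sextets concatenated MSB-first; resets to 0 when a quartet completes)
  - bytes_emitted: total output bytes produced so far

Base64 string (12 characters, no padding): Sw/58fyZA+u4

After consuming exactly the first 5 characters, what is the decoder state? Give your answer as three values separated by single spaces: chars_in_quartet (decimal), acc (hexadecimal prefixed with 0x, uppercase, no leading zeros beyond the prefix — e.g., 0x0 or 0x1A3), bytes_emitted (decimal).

Answer: 1 0x3C 3

Derivation:
After char 0 ('S'=18): chars_in_quartet=1 acc=0x12 bytes_emitted=0
After char 1 ('w'=48): chars_in_quartet=2 acc=0x4B0 bytes_emitted=0
After char 2 ('/'=63): chars_in_quartet=3 acc=0x12C3F bytes_emitted=0
After char 3 ('5'=57): chars_in_quartet=4 acc=0x4B0FF9 -> emit 4B 0F F9, reset; bytes_emitted=3
After char 4 ('8'=60): chars_in_quartet=1 acc=0x3C bytes_emitted=3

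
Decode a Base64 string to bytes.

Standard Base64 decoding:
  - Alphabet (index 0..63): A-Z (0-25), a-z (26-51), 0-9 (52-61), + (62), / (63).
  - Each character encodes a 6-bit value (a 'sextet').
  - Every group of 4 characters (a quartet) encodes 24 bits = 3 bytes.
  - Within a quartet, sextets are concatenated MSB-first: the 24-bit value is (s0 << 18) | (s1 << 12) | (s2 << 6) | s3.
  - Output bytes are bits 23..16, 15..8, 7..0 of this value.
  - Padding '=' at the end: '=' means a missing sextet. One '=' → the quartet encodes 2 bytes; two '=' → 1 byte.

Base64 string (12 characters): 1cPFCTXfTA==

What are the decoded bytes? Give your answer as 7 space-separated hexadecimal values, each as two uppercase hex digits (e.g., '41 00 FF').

Answer: D5 C3 C5 09 35 DF 4C

Derivation:
After char 0 ('1'=53): chars_in_quartet=1 acc=0x35 bytes_emitted=0
After char 1 ('c'=28): chars_in_quartet=2 acc=0xD5C bytes_emitted=0
After char 2 ('P'=15): chars_in_quartet=3 acc=0x3570F bytes_emitted=0
After char 3 ('F'=5): chars_in_quartet=4 acc=0xD5C3C5 -> emit D5 C3 C5, reset; bytes_emitted=3
After char 4 ('C'=2): chars_in_quartet=1 acc=0x2 bytes_emitted=3
After char 5 ('T'=19): chars_in_quartet=2 acc=0x93 bytes_emitted=3
After char 6 ('X'=23): chars_in_quartet=3 acc=0x24D7 bytes_emitted=3
After char 7 ('f'=31): chars_in_quartet=4 acc=0x935DF -> emit 09 35 DF, reset; bytes_emitted=6
After char 8 ('T'=19): chars_in_quartet=1 acc=0x13 bytes_emitted=6
After char 9 ('A'=0): chars_in_quartet=2 acc=0x4C0 bytes_emitted=6
Padding '==': partial quartet acc=0x4C0 -> emit 4C; bytes_emitted=7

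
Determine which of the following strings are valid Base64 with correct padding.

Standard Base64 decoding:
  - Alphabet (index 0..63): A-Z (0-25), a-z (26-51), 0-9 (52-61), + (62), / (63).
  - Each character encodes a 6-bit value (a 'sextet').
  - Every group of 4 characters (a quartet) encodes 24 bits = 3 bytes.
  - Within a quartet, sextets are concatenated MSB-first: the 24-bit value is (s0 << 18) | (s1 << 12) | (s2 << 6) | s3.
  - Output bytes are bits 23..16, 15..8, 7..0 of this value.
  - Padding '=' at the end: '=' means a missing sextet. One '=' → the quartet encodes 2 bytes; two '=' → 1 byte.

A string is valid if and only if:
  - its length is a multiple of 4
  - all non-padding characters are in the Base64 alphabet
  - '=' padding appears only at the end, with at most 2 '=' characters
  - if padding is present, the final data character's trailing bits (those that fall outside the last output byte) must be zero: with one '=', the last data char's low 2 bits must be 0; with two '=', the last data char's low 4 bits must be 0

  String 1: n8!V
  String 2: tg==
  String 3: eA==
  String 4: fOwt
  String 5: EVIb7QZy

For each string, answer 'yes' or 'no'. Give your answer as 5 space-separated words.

String 1: 'n8!V' → invalid (bad char(s): ['!'])
String 2: 'tg==' → valid
String 3: 'eA==' → valid
String 4: 'fOwt' → valid
String 5: 'EVIb7QZy' → valid

Answer: no yes yes yes yes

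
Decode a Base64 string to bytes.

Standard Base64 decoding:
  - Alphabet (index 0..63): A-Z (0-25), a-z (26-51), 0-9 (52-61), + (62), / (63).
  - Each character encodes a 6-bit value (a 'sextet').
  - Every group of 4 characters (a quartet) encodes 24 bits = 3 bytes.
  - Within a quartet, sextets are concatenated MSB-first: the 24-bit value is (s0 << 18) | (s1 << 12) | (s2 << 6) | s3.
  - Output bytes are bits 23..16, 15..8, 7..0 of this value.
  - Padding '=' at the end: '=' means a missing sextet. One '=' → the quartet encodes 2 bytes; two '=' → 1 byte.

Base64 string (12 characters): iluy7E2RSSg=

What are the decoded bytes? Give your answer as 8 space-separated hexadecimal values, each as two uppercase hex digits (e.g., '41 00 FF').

Answer: 8A 5B B2 EC 4D 91 49 28

Derivation:
After char 0 ('i'=34): chars_in_quartet=1 acc=0x22 bytes_emitted=0
After char 1 ('l'=37): chars_in_quartet=2 acc=0x8A5 bytes_emitted=0
After char 2 ('u'=46): chars_in_quartet=3 acc=0x2296E bytes_emitted=0
After char 3 ('y'=50): chars_in_quartet=4 acc=0x8A5BB2 -> emit 8A 5B B2, reset; bytes_emitted=3
After char 4 ('7'=59): chars_in_quartet=1 acc=0x3B bytes_emitted=3
After char 5 ('E'=4): chars_in_quartet=2 acc=0xEC4 bytes_emitted=3
After char 6 ('2'=54): chars_in_quartet=3 acc=0x3B136 bytes_emitted=3
After char 7 ('R'=17): chars_in_quartet=4 acc=0xEC4D91 -> emit EC 4D 91, reset; bytes_emitted=6
After char 8 ('S'=18): chars_in_quartet=1 acc=0x12 bytes_emitted=6
After char 9 ('S'=18): chars_in_quartet=2 acc=0x492 bytes_emitted=6
After char 10 ('g'=32): chars_in_quartet=3 acc=0x124A0 bytes_emitted=6
Padding '=': partial quartet acc=0x124A0 -> emit 49 28; bytes_emitted=8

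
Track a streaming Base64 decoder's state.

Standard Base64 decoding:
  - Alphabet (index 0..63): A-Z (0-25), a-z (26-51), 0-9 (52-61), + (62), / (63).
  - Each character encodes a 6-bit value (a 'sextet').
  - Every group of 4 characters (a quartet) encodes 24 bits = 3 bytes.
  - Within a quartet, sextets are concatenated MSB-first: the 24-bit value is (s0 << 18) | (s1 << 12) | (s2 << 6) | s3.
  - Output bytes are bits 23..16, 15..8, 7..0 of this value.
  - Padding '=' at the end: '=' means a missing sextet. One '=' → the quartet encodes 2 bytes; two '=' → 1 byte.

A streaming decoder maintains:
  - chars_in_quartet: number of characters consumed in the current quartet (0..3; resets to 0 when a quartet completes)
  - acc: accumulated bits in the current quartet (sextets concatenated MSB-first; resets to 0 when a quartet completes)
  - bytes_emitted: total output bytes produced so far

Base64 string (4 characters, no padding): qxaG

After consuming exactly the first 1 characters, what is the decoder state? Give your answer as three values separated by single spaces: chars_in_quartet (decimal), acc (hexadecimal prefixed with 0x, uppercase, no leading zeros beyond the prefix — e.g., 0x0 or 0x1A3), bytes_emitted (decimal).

Answer: 1 0x2A 0

Derivation:
After char 0 ('q'=42): chars_in_quartet=1 acc=0x2A bytes_emitted=0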